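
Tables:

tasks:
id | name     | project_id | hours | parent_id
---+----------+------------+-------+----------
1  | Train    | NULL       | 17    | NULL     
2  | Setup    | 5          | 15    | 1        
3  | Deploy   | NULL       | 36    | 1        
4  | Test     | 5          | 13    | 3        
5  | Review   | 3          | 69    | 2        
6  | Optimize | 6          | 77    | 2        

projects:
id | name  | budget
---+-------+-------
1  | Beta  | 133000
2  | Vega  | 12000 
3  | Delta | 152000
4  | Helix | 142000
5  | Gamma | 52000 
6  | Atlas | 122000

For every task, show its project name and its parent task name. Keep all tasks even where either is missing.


Two LEFT JOINs from the same base table tasks: one to projects via project_id, one to tasks itself via parent_id. Both are LEFT so every task is preserved.
Match against projects:
  - task 1 (Train): project_id=NULL, no match -> kept with NULL
  - task 2 (Setup): project_id=5 -> matches Gamma
  - task 3 (Deploy): project_id=NULL, no match -> kept with NULL
  - task 4 (Test): project_id=5 -> matches Gamma
  - task 5 (Review): project_id=3 -> matches Delta
  - task 6 (Optimize): project_id=6 -> matches Atlas
Match against tasks (self):
  - task 1 (Train): parent_id=NULL -> NULL
  - task 2 (Setup): parent_id=1 -> Train
  - task 3 (Deploy): parent_id=1 -> Train
  - task 4 (Test): parent_id=3 -> Deploy
  - task 5 (Review): parent_id=2 -> Setup
  - task 6 (Optimize): parent_id=2 -> Setup

SQL:
SELECT a.name, b.name AS project, c.name AS parent
FROM tasks a
LEFT JOIN projects b ON a.project_id = b.id
LEFT JOIN tasks c ON a.parent_id = c.id

Result:
name     | project | parent
---------+---------+-------
Train    | NULL    | NULL  
Setup    | Gamma   | Train 
Deploy   | NULL    | Train 
Test     | Gamma   | Deploy
Review   | Delta   | Setup 
Optimize | Atlas   | Setup 


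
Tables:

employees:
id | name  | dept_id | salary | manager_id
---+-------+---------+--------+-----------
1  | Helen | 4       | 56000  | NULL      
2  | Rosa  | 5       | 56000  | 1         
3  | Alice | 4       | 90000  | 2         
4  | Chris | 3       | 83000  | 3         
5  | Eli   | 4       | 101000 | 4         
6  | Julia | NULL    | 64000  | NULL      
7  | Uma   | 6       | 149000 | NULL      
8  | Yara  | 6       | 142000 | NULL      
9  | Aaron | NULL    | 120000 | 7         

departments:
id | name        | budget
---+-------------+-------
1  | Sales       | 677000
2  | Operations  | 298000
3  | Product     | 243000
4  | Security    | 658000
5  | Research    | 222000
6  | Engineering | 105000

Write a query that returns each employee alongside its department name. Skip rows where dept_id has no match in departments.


INNER JOIN keeps only employees rows whose dept_id matches an id in departments. Walk through each employee:
  - employee 1 (Helen): dept_id=4 -> matches Security
  - employee 2 (Rosa): dept_id=5 -> matches Research
  - employee 3 (Alice): dept_id=4 -> matches Security
  - employee 4 (Chris): dept_id=3 -> matches Product
  - employee 5 (Eli): dept_id=4 -> matches Security
  - employee 6 (Julia): dept_id=NULL, no match -> dropped
  - employee 7 (Uma): dept_id=6 -> matches Engineering
  - employee 8 (Yara): dept_id=6 -> matches Engineering
  - employee 9 (Aaron): dept_id=NULL, no match -> dropped
So 2 of 9 rows are dropped.

SQL:
SELECT a.name, b.name AS department
FROM employees a
INNER JOIN departments b ON a.dept_id = b.id

Result:
name  | department 
------+------------
Helen | Security   
Rosa  | Research   
Alice | Security   
Chris | Product    
Eli   | Security   
Uma   | Engineering
Yara  | Engineering


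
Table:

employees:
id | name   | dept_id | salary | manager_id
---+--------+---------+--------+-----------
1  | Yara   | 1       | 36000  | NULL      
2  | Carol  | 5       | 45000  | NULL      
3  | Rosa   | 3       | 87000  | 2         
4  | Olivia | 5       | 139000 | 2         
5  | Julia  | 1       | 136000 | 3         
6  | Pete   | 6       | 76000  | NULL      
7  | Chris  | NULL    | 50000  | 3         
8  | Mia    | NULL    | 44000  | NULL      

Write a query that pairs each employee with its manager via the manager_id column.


This is a self-join: employees is joined to a second copy of itself, matching each row's manager_id to another row's id. Use LEFT JOIN so rows with manager_id=NULL are kept.
  - employee 1 (Yara): manager_id=NULL -> NULL
  - employee 2 (Carol): manager_id=NULL -> NULL
  - employee 3 (Rosa): manager_id=2 -> Carol
  - employee 4 (Olivia): manager_id=2 -> Carol
  - employee 5 (Julia): manager_id=3 -> Rosa
  - employee 6 (Pete): manager_id=NULL -> NULL
  - employee 7 (Chris): manager_id=3 -> Rosa
  - employee 8 (Mia): manager_id=NULL -> NULL

SQL:
SELECT a.name AS item, b.name AS manager
FROM employees a
LEFT JOIN employees b ON a.manager_id = b.id

Result:
item   | manager
-------+--------
Yara   | NULL   
Carol  | NULL   
Rosa   | Carol  
Olivia | Carol  
Julia  | Rosa   
Pete   | NULL   
Chris  | Rosa   
Mia    | NULL   


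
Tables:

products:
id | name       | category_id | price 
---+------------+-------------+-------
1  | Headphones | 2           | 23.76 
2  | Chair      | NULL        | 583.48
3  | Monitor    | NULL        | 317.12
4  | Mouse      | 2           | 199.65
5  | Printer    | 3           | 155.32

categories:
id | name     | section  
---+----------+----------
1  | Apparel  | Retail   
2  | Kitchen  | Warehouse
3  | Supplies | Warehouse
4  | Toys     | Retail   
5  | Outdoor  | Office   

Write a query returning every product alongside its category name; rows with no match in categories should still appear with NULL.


LEFT JOIN keeps every row from products (the left table); where category_id has no match in categories, the category columns become NULL. Walk through each product:
  - product 1 (Headphones): category_id=2 -> matches Kitchen
  - product 2 (Chair): category_id=NULL, no match -> kept with NULL
  - product 3 (Monitor): category_id=NULL, no match -> kept with NULL
  - product 4 (Mouse): category_id=2 -> matches Kitchen
  - product 5 (Printer): category_id=3 -> matches Supplies
All 5 rows appear; 2 have NULL category.

SQL:
SELECT a.name, b.name AS category
FROM products a
LEFT JOIN categories b ON a.category_id = b.id

Result:
name       | category
-----------+---------
Headphones | Kitchen 
Chair      | NULL    
Monitor    | NULL    
Mouse      | Kitchen 
Printer    | Supplies


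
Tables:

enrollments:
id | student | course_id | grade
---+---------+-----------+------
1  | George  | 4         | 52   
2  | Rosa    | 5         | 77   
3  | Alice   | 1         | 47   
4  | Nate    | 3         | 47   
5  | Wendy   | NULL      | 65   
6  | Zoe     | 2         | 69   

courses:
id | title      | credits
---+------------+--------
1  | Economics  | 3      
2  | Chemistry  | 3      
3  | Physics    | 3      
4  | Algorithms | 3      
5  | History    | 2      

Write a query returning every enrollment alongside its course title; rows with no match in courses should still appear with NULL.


LEFT JOIN keeps every row from enrollments (the left table); where course_id has no match in courses, the course columns become NULL. Walk through each enrollment:
  - enrollment 1 (George): course_id=4 -> matches Algorithms
  - enrollment 2 (Rosa): course_id=5 -> matches History
  - enrollment 3 (Alice): course_id=1 -> matches Economics
  - enrollment 4 (Nate): course_id=3 -> matches Physics
  - enrollment 5 (Wendy): course_id=NULL, no match -> kept with NULL
  - enrollment 6 (Zoe): course_id=2 -> matches Chemistry
All 6 rows appear; 1 has NULL course.

SQL:
SELECT a.student, b.title AS course
FROM enrollments a
LEFT JOIN courses b ON a.course_id = b.id

Result:
student | course    
--------+-----------
George  | Algorithms
Rosa    | History   
Alice   | Economics 
Nate    | Physics   
Wendy   | NULL      
Zoe     | Chemistry 


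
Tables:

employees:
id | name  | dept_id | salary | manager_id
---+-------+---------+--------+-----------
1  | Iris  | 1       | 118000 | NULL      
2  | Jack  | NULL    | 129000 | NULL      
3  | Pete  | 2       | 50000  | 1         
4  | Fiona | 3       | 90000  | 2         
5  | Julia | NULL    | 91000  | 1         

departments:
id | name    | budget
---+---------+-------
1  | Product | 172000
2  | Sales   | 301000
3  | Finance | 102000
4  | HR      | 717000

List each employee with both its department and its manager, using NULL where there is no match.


Two LEFT JOINs from the same base table employees: one to departments via dept_id, one to employees itself via manager_id. Both are LEFT so every employee is preserved.
Match against departments:
  - employee 1 (Iris): dept_id=1 -> matches Product
  - employee 2 (Jack): dept_id=NULL, no match -> kept with NULL
  - employee 3 (Pete): dept_id=2 -> matches Sales
  - employee 4 (Fiona): dept_id=3 -> matches Finance
  - employee 5 (Julia): dept_id=NULL, no match -> kept with NULL
Match against employees (self):
  - employee 1 (Iris): manager_id=NULL -> NULL
  - employee 2 (Jack): manager_id=NULL -> NULL
  - employee 3 (Pete): manager_id=1 -> Iris
  - employee 4 (Fiona): manager_id=2 -> Jack
  - employee 5 (Julia): manager_id=1 -> Iris

SQL:
SELECT a.name, b.name AS department, c.name AS manager
FROM employees a
LEFT JOIN departments b ON a.dept_id = b.id
LEFT JOIN employees c ON a.manager_id = c.id

Result:
name  | department | manager
------+------------+--------
Iris  | Product    | NULL   
Jack  | NULL       | NULL   
Pete  | Sales      | Iris   
Fiona | Finance    | Jack   
Julia | NULL       | Iris   


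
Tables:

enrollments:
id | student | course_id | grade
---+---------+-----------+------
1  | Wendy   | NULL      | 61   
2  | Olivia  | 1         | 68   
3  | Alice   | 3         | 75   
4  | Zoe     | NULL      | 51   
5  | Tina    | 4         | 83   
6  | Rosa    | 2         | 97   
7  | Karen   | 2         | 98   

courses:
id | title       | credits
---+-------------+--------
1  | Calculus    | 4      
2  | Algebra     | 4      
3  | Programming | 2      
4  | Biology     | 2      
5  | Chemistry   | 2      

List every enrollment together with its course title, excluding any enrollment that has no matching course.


INNER JOIN keeps only enrollments rows whose course_id matches an id in courses. Walk through each enrollment:
  - enrollment 1 (Wendy): course_id=NULL, no match -> dropped
  - enrollment 2 (Olivia): course_id=1 -> matches Calculus
  - enrollment 3 (Alice): course_id=3 -> matches Programming
  - enrollment 4 (Zoe): course_id=NULL, no match -> dropped
  - enrollment 5 (Tina): course_id=4 -> matches Biology
  - enrollment 6 (Rosa): course_id=2 -> matches Algebra
  - enrollment 7 (Karen): course_id=2 -> matches Algebra
So 2 of 7 rows are dropped.

SQL:
SELECT a.student, b.title AS course
FROM enrollments a
INNER JOIN courses b ON a.course_id = b.id

Result:
student | course     
--------+------------
Olivia  | Calculus   
Alice   | Programming
Tina    | Biology    
Rosa    | Algebra    
Karen   | Algebra    


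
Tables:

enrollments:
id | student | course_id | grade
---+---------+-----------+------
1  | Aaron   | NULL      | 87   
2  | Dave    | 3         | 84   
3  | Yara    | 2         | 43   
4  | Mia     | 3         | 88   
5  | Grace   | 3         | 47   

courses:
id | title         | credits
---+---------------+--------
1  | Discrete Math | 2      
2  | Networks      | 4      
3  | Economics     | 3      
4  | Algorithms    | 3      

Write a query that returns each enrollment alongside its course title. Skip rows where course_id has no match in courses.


INNER JOIN keeps only enrollments rows whose course_id matches an id in courses. Walk through each enrollment:
  - enrollment 1 (Aaron): course_id=NULL, no match -> dropped
  - enrollment 2 (Dave): course_id=3 -> matches Economics
  - enrollment 3 (Yara): course_id=2 -> matches Networks
  - enrollment 4 (Mia): course_id=3 -> matches Economics
  - enrollment 5 (Grace): course_id=3 -> matches Economics
So 1 of 5 rows is dropped.

SQL:
SELECT a.student, b.title AS course
FROM enrollments a
INNER JOIN courses b ON a.course_id = b.id

Result:
student | course   
--------+----------
Dave    | Economics
Yara    | Networks 
Mia     | Economics
Grace   | Economics


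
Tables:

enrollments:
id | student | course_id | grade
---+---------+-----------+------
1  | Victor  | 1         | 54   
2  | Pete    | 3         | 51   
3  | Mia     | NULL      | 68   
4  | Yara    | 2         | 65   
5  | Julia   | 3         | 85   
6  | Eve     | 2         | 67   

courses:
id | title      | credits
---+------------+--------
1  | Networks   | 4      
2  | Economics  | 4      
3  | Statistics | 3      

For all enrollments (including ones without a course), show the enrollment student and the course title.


LEFT JOIN keeps every row from enrollments (the left table); where course_id has no match in courses, the course columns become NULL. Walk through each enrollment:
  - enrollment 1 (Victor): course_id=1 -> matches Networks
  - enrollment 2 (Pete): course_id=3 -> matches Statistics
  - enrollment 3 (Mia): course_id=NULL, no match -> kept with NULL
  - enrollment 4 (Yara): course_id=2 -> matches Economics
  - enrollment 5 (Julia): course_id=3 -> matches Statistics
  - enrollment 6 (Eve): course_id=2 -> matches Economics
All 6 rows appear; 1 has NULL course.

SQL:
SELECT a.student, b.title AS course
FROM enrollments a
LEFT JOIN courses b ON a.course_id = b.id

Result:
student | course    
--------+-----------
Victor  | Networks  
Pete    | Statistics
Mia     | NULL      
Yara    | Economics 
Julia   | Statistics
Eve     | Economics 


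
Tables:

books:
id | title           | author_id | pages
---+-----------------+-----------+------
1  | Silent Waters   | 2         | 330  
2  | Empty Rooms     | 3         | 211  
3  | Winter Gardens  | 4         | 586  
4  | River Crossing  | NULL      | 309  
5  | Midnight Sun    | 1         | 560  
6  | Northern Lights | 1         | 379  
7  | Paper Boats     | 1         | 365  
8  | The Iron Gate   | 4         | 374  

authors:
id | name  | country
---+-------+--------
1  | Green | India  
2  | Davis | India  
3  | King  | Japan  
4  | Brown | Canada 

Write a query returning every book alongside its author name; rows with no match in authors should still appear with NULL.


LEFT JOIN keeps every row from books (the left table); where author_id has no match in authors, the author columns become NULL. Walk through each book:
  - book 1 (Silent Waters): author_id=2 -> matches Davis
  - book 2 (Empty Rooms): author_id=3 -> matches King
  - book 3 (Winter Gardens): author_id=4 -> matches Brown
  - book 4 (River Crossing): author_id=NULL, no match -> kept with NULL
  - book 5 (Midnight Sun): author_id=1 -> matches Green
  - book 6 (Northern Lights): author_id=1 -> matches Green
  - book 7 (Paper Boats): author_id=1 -> matches Green
  - book 8 (The Iron Gate): author_id=4 -> matches Brown
All 8 rows appear; 1 has NULL author.

SQL:
SELECT a.title, b.name AS author
FROM books a
LEFT JOIN authors b ON a.author_id = b.id

Result:
title           | author
----------------+-------
Silent Waters   | Davis 
Empty Rooms     | King  
Winter Gardens  | Brown 
River Crossing  | NULL  
Midnight Sun    | Green 
Northern Lights | Green 
Paper Boats     | Green 
The Iron Gate   | Brown 


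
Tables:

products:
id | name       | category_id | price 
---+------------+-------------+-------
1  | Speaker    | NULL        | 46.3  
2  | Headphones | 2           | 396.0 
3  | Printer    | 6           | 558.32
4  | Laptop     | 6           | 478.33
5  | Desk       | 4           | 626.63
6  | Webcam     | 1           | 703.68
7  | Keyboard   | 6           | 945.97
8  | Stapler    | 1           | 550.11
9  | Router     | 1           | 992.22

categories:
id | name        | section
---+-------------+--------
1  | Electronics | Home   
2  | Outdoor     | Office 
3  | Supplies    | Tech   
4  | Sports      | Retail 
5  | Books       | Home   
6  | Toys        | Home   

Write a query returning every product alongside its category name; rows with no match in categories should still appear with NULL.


LEFT JOIN keeps every row from products (the left table); where category_id has no match in categories, the category columns become NULL. Walk through each product:
  - product 1 (Speaker): category_id=NULL, no match -> kept with NULL
  - product 2 (Headphones): category_id=2 -> matches Outdoor
  - product 3 (Printer): category_id=6 -> matches Toys
  - product 4 (Laptop): category_id=6 -> matches Toys
  - product 5 (Desk): category_id=4 -> matches Sports
  - product 6 (Webcam): category_id=1 -> matches Electronics
  - product 7 (Keyboard): category_id=6 -> matches Toys
  - product 8 (Stapler): category_id=1 -> matches Electronics
  - product 9 (Router): category_id=1 -> matches Electronics
All 9 rows appear; 1 has NULL category.

SQL:
SELECT a.name, b.name AS category
FROM products a
LEFT JOIN categories b ON a.category_id = b.id

Result:
name       | category   
-----------+------------
Speaker    | NULL       
Headphones | Outdoor    
Printer    | Toys       
Laptop     | Toys       
Desk       | Sports     
Webcam     | Electronics
Keyboard   | Toys       
Stapler    | Electronics
Router     | Electronics


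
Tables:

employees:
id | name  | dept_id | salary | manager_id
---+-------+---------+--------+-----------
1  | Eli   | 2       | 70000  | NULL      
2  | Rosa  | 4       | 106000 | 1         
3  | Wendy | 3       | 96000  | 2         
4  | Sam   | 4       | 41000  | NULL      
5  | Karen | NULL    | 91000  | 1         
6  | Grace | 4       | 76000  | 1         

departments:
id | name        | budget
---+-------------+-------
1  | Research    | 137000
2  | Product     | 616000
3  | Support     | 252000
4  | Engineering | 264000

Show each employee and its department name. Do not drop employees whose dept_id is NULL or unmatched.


LEFT JOIN keeps every row from employees (the left table); where dept_id has no match in departments, the department columns become NULL. Walk through each employee:
  - employee 1 (Eli): dept_id=2 -> matches Product
  - employee 2 (Rosa): dept_id=4 -> matches Engineering
  - employee 3 (Wendy): dept_id=3 -> matches Support
  - employee 4 (Sam): dept_id=4 -> matches Engineering
  - employee 5 (Karen): dept_id=NULL, no match -> kept with NULL
  - employee 6 (Grace): dept_id=4 -> matches Engineering
All 6 rows appear; 1 has NULL department.

SQL:
SELECT a.name, b.name AS department
FROM employees a
LEFT JOIN departments b ON a.dept_id = b.id

Result:
name  | department 
------+------------
Eli   | Product    
Rosa  | Engineering
Wendy | Support    
Sam   | Engineering
Karen | NULL       
Grace | Engineering


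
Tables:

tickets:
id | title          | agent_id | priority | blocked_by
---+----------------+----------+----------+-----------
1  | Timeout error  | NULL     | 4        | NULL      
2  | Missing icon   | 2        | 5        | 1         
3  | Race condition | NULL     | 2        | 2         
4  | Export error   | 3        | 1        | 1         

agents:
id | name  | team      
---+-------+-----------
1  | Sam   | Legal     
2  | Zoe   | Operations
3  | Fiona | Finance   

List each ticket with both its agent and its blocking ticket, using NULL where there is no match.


Two LEFT JOINs from the same base table tickets: one to agents via agent_id, one to tickets itself via blocked_by. Both are LEFT so every ticket is preserved.
Match against agents:
  - ticket 1 (Timeout error): agent_id=NULL, no match -> kept with NULL
  - ticket 2 (Missing icon): agent_id=2 -> matches Zoe
  - ticket 3 (Race condition): agent_id=NULL, no match -> kept with NULL
  - ticket 4 (Export error): agent_id=3 -> matches Fiona
Match against tickets (self):
  - ticket 1 (Timeout error): blocked_by=NULL -> NULL
  - ticket 2 (Missing icon): blocked_by=1 -> Timeout error
  - ticket 3 (Race condition): blocked_by=2 -> Missing icon
  - ticket 4 (Export error): blocked_by=1 -> Timeout error

SQL:
SELECT a.title, b.name AS agent, c.title AS blocked_by
FROM tickets a
LEFT JOIN agents b ON a.agent_id = b.id
LEFT JOIN tickets c ON a.blocked_by = c.id

Result:
title          | agent | blocked_by   
---------------+-------+--------------
Timeout error  | NULL  | NULL         
Missing icon   | Zoe   | Timeout error
Race condition | NULL  | Missing icon 
Export error   | Fiona | Timeout error


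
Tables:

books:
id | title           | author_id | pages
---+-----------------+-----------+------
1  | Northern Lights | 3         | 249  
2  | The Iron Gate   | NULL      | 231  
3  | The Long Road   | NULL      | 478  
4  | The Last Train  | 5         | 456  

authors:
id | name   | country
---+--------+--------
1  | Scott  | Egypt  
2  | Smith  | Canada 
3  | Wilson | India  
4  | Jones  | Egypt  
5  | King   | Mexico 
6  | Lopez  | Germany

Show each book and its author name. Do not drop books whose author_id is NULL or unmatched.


LEFT JOIN keeps every row from books (the left table); where author_id has no match in authors, the author columns become NULL. Walk through each book:
  - book 1 (Northern Lights): author_id=3 -> matches Wilson
  - book 2 (The Iron Gate): author_id=NULL, no match -> kept with NULL
  - book 3 (The Long Road): author_id=NULL, no match -> kept with NULL
  - book 4 (The Last Train): author_id=5 -> matches King
All 4 rows appear; 2 have NULL author.

SQL:
SELECT a.title, b.name AS author
FROM books a
LEFT JOIN authors b ON a.author_id = b.id

Result:
title           | author
----------------+-------
Northern Lights | Wilson
The Iron Gate   | NULL  
The Long Road   | NULL  
The Last Train  | King  


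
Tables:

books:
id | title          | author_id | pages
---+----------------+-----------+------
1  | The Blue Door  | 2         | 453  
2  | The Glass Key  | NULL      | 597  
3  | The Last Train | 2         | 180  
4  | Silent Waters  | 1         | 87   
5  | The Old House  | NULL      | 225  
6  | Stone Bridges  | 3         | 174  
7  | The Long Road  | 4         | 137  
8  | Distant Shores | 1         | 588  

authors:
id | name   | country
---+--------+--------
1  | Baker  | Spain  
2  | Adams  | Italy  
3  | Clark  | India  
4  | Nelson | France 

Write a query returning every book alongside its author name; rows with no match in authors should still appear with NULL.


LEFT JOIN keeps every row from books (the left table); where author_id has no match in authors, the author columns become NULL. Walk through each book:
  - book 1 (The Blue Door): author_id=2 -> matches Adams
  - book 2 (The Glass Key): author_id=NULL, no match -> kept with NULL
  - book 3 (The Last Train): author_id=2 -> matches Adams
  - book 4 (Silent Waters): author_id=1 -> matches Baker
  - book 5 (The Old House): author_id=NULL, no match -> kept with NULL
  - book 6 (Stone Bridges): author_id=3 -> matches Clark
  - book 7 (The Long Road): author_id=4 -> matches Nelson
  - book 8 (Distant Shores): author_id=1 -> matches Baker
All 8 rows appear; 2 have NULL author.

SQL:
SELECT a.title, b.name AS author
FROM books a
LEFT JOIN authors b ON a.author_id = b.id

Result:
title          | author
---------------+-------
The Blue Door  | Adams 
The Glass Key  | NULL  
The Last Train | Adams 
Silent Waters  | Baker 
The Old House  | NULL  
Stone Bridges  | Clark 
The Long Road  | Nelson
Distant Shores | Baker 


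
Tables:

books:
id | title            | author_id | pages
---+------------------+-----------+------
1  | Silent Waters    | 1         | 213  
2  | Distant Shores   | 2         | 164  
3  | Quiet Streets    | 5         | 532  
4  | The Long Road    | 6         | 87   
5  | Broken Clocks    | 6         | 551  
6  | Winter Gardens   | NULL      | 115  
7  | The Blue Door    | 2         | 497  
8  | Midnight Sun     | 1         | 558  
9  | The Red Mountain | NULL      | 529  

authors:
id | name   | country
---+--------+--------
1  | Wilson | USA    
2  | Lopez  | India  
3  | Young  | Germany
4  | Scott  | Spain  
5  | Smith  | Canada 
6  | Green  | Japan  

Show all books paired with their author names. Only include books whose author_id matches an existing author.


INNER JOIN keeps only books rows whose author_id matches an id in authors. Walk through each book:
  - book 1 (Silent Waters): author_id=1 -> matches Wilson
  - book 2 (Distant Shores): author_id=2 -> matches Lopez
  - book 3 (Quiet Streets): author_id=5 -> matches Smith
  - book 4 (The Long Road): author_id=6 -> matches Green
  - book 5 (Broken Clocks): author_id=6 -> matches Green
  - book 6 (Winter Gardens): author_id=NULL, no match -> dropped
  - book 7 (The Blue Door): author_id=2 -> matches Lopez
  - book 8 (Midnight Sun): author_id=1 -> matches Wilson
  - book 9 (The Red Mountain): author_id=NULL, no match -> dropped
So 2 of 9 rows are dropped.

SQL:
SELECT a.title, b.name AS author
FROM books a
INNER JOIN authors b ON a.author_id = b.id

Result:
title          | author
---------------+-------
Silent Waters  | Wilson
Distant Shores | Lopez 
Quiet Streets  | Smith 
The Long Road  | Green 
Broken Clocks  | Green 
The Blue Door  | Lopez 
Midnight Sun   | Wilson


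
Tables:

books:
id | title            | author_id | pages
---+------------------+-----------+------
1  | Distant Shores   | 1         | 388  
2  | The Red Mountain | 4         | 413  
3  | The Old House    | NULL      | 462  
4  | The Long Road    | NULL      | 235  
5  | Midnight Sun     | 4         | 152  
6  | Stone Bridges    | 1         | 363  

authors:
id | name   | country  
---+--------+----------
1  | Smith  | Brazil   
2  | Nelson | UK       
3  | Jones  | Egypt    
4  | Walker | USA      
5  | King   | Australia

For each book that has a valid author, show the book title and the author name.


INNER JOIN keeps only books rows whose author_id matches an id in authors. Walk through each book:
  - book 1 (Distant Shores): author_id=1 -> matches Smith
  - book 2 (The Red Mountain): author_id=4 -> matches Walker
  - book 3 (The Old House): author_id=NULL, no match -> dropped
  - book 4 (The Long Road): author_id=NULL, no match -> dropped
  - book 5 (Midnight Sun): author_id=4 -> matches Walker
  - book 6 (Stone Bridges): author_id=1 -> matches Smith
So 2 of 6 rows are dropped.

SQL:
SELECT a.title, b.name AS author
FROM books a
INNER JOIN authors b ON a.author_id = b.id

Result:
title            | author
-----------------+-------
Distant Shores   | Smith 
The Red Mountain | Walker
Midnight Sun     | Walker
Stone Bridges    | Smith 


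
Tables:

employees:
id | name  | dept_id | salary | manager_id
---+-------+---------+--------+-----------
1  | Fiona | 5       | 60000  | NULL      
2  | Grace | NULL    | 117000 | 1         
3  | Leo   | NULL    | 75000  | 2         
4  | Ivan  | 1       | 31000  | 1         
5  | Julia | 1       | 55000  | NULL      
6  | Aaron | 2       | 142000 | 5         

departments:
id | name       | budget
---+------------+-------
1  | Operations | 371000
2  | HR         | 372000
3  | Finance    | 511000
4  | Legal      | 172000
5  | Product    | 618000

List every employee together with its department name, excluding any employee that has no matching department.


INNER JOIN keeps only employees rows whose dept_id matches an id in departments. Walk through each employee:
  - employee 1 (Fiona): dept_id=5 -> matches Product
  - employee 2 (Grace): dept_id=NULL, no match -> dropped
  - employee 3 (Leo): dept_id=NULL, no match -> dropped
  - employee 4 (Ivan): dept_id=1 -> matches Operations
  - employee 5 (Julia): dept_id=1 -> matches Operations
  - employee 6 (Aaron): dept_id=2 -> matches HR
So 2 of 6 rows are dropped.

SQL:
SELECT a.name, b.name AS department
FROM employees a
INNER JOIN departments b ON a.dept_id = b.id

Result:
name  | department
------+-----------
Fiona | Product   
Ivan  | Operations
Julia | Operations
Aaron | HR        


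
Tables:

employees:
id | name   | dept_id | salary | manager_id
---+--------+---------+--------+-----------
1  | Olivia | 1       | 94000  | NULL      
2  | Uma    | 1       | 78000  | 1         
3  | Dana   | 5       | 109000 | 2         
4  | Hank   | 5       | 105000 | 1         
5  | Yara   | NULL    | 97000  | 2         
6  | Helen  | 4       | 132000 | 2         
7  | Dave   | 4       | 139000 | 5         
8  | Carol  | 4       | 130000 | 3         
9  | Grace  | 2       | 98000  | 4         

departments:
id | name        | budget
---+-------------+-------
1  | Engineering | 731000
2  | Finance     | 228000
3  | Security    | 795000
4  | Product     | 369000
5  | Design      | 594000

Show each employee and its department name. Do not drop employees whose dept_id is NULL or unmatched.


LEFT JOIN keeps every row from employees (the left table); where dept_id has no match in departments, the department columns become NULL. Walk through each employee:
  - employee 1 (Olivia): dept_id=1 -> matches Engineering
  - employee 2 (Uma): dept_id=1 -> matches Engineering
  - employee 3 (Dana): dept_id=5 -> matches Design
  - employee 4 (Hank): dept_id=5 -> matches Design
  - employee 5 (Yara): dept_id=NULL, no match -> kept with NULL
  - employee 6 (Helen): dept_id=4 -> matches Product
  - employee 7 (Dave): dept_id=4 -> matches Product
  - employee 8 (Carol): dept_id=4 -> matches Product
  - employee 9 (Grace): dept_id=2 -> matches Finance
All 9 rows appear; 1 has NULL department.

SQL:
SELECT a.name, b.name AS department
FROM employees a
LEFT JOIN departments b ON a.dept_id = b.id

Result:
name   | department 
-------+------------
Olivia | Engineering
Uma    | Engineering
Dana   | Design     
Hank   | Design     
Yara   | NULL       
Helen  | Product    
Dave   | Product    
Carol  | Product    
Grace  | Finance    


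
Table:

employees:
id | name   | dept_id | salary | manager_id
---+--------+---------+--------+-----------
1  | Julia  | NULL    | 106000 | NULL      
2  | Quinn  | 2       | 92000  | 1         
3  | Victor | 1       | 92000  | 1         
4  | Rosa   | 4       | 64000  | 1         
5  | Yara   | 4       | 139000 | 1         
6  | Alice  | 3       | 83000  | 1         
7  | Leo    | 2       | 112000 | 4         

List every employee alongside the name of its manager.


This is a self-join: employees is joined to a second copy of itself, matching each row's manager_id to another row's id. Use LEFT JOIN so rows with manager_id=NULL are kept.
  - employee 1 (Julia): manager_id=NULL -> NULL
  - employee 2 (Quinn): manager_id=1 -> Julia
  - employee 3 (Victor): manager_id=1 -> Julia
  - employee 4 (Rosa): manager_id=1 -> Julia
  - employee 5 (Yara): manager_id=1 -> Julia
  - employee 6 (Alice): manager_id=1 -> Julia
  - employee 7 (Leo): manager_id=4 -> Rosa

SQL:
SELECT a.name AS item, b.name AS manager
FROM employees a
LEFT JOIN employees b ON a.manager_id = b.id

Result:
item   | manager
-------+--------
Julia  | NULL   
Quinn  | Julia  
Victor | Julia  
Rosa   | Julia  
Yara   | Julia  
Alice  | Julia  
Leo    | Rosa   


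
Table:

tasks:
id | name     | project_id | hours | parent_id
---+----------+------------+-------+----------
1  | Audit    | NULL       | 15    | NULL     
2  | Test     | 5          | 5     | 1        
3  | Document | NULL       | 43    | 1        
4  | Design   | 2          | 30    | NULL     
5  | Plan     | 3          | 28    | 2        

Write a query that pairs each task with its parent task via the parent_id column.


This is a self-join: tasks is joined to a second copy of itself, matching each row's parent_id to another row's id. Use LEFT JOIN so rows with parent_id=NULL are kept.
  - task 1 (Audit): parent_id=NULL -> NULL
  - task 2 (Test): parent_id=1 -> Audit
  - task 3 (Document): parent_id=1 -> Audit
  - task 4 (Design): parent_id=NULL -> NULL
  - task 5 (Plan): parent_id=2 -> Test

SQL:
SELECT a.name AS item, b.name AS parent
FROM tasks a
LEFT JOIN tasks b ON a.parent_id = b.id

Result:
item     | parent
---------+-------
Audit    | NULL  
Test     | Audit 
Document | Audit 
Design   | NULL  
Plan     | Test  


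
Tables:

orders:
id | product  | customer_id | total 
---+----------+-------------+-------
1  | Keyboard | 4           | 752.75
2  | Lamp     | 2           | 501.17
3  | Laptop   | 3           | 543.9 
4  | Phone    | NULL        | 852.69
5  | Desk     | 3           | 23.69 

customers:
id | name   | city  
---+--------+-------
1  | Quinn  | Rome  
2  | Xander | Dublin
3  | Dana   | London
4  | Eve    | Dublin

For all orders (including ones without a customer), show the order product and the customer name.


LEFT JOIN keeps every row from orders (the left table); where customer_id has no match in customers, the customer columns become NULL. Walk through each order:
  - order 1 (Keyboard): customer_id=4 -> matches Eve
  - order 2 (Lamp): customer_id=2 -> matches Xander
  - order 3 (Laptop): customer_id=3 -> matches Dana
  - order 4 (Phone): customer_id=NULL, no match -> kept with NULL
  - order 5 (Desk): customer_id=3 -> matches Dana
All 5 rows appear; 1 has NULL customer.

SQL:
SELECT a.product, b.name AS customer
FROM orders a
LEFT JOIN customers b ON a.customer_id = b.id

Result:
product  | customer
---------+---------
Keyboard | Eve     
Lamp     | Xander  
Laptop   | Dana    
Phone    | NULL    
Desk     | Dana    


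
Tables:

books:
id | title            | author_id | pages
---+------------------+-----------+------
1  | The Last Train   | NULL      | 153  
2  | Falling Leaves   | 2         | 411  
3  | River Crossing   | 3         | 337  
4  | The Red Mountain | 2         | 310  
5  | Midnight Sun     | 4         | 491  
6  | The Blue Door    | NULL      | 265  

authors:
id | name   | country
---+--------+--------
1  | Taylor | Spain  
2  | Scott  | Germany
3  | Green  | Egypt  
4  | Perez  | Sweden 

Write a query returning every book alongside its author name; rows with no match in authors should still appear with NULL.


LEFT JOIN keeps every row from books (the left table); where author_id has no match in authors, the author columns become NULL. Walk through each book:
  - book 1 (The Last Train): author_id=NULL, no match -> kept with NULL
  - book 2 (Falling Leaves): author_id=2 -> matches Scott
  - book 3 (River Crossing): author_id=3 -> matches Green
  - book 4 (The Red Mountain): author_id=2 -> matches Scott
  - book 5 (Midnight Sun): author_id=4 -> matches Perez
  - book 6 (The Blue Door): author_id=NULL, no match -> kept with NULL
All 6 rows appear; 2 have NULL author.

SQL:
SELECT a.title, b.name AS author
FROM books a
LEFT JOIN authors b ON a.author_id = b.id

Result:
title            | author
-----------------+-------
The Last Train   | NULL  
Falling Leaves   | Scott 
River Crossing   | Green 
The Red Mountain | Scott 
Midnight Sun     | Perez 
The Blue Door    | NULL  


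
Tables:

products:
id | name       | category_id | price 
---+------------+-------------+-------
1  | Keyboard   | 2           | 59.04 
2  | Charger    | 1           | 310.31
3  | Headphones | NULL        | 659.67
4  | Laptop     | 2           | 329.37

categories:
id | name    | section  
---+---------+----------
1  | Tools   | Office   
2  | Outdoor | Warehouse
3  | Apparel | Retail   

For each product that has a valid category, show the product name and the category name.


INNER JOIN keeps only products rows whose category_id matches an id in categories. Walk through each product:
  - product 1 (Keyboard): category_id=2 -> matches Outdoor
  - product 2 (Charger): category_id=1 -> matches Tools
  - product 3 (Headphones): category_id=NULL, no match -> dropped
  - product 4 (Laptop): category_id=2 -> matches Outdoor
So 1 of 4 rows is dropped.

SQL:
SELECT a.name, b.name AS category
FROM products a
INNER JOIN categories b ON a.category_id = b.id

Result:
name     | category
---------+---------
Keyboard | Outdoor 
Charger  | Tools   
Laptop   | Outdoor 


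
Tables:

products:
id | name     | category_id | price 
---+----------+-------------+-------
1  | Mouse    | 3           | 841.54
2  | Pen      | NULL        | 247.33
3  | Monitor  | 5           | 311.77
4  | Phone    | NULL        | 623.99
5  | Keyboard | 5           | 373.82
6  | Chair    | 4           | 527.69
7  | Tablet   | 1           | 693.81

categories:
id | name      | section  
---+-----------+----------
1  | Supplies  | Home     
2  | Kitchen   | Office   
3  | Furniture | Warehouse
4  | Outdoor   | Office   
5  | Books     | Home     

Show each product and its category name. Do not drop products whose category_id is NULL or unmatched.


LEFT JOIN keeps every row from products (the left table); where category_id has no match in categories, the category columns become NULL. Walk through each product:
  - product 1 (Mouse): category_id=3 -> matches Furniture
  - product 2 (Pen): category_id=NULL, no match -> kept with NULL
  - product 3 (Monitor): category_id=5 -> matches Books
  - product 4 (Phone): category_id=NULL, no match -> kept with NULL
  - product 5 (Keyboard): category_id=5 -> matches Books
  - product 6 (Chair): category_id=4 -> matches Outdoor
  - product 7 (Tablet): category_id=1 -> matches Supplies
All 7 rows appear; 2 have NULL category.

SQL:
SELECT a.name, b.name AS category
FROM products a
LEFT JOIN categories b ON a.category_id = b.id

Result:
name     | category 
---------+----------
Mouse    | Furniture
Pen      | NULL     
Monitor  | Books    
Phone    | NULL     
Keyboard | Books    
Chair    | Outdoor  
Tablet   | Supplies 


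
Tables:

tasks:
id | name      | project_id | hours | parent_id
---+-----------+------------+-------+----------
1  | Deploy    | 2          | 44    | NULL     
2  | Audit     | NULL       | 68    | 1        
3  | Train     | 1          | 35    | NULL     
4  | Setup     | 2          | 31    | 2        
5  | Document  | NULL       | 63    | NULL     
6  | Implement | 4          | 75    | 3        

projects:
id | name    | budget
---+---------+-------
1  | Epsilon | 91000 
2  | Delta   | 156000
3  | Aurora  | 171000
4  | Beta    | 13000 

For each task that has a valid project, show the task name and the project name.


INNER JOIN keeps only tasks rows whose project_id matches an id in projects. Walk through each task:
  - task 1 (Deploy): project_id=2 -> matches Delta
  - task 2 (Audit): project_id=NULL, no match -> dropped
  - task 3 (Train): project_id=1 -> matches Epsilon
  - task 4 (Setup): project_id=2 -> matches Delta
  - task 5 (Document): project_id=NULL, no match -> dropped
  - task 6 (Implement): project_id=4 -> matches Beta
So 2 of 6 rows are dropped.

SQL:
SELECT a.name, b.name AS project
FROM tasks a
INNER JOIN projects b ON a.project_id = b.id

Result:
name      | project
----------+--------
Deploy    | Delta  
Train     | Epsilon
Setup     | Delta  
Implement | Beta   


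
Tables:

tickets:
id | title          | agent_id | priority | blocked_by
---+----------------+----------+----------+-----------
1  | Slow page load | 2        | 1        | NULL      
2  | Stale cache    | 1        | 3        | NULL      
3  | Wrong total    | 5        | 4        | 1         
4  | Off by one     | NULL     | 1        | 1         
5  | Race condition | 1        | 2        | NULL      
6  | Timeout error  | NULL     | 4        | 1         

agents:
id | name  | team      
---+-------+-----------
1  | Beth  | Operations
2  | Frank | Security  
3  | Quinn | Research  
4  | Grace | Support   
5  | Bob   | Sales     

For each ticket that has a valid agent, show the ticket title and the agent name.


INNER JOIN keeps only tickets rows whose agent_id matches an id in agents. Walk through each ticket:
  - ticket 1 (Slow page load): agent_id=2 -> matches Frank
  - ticket 2 (Stale cache): agent_id=1 -> matches Beth
  - ticket 3 (Wrong total): agent_id=5 -> matches Bob
  - ticket 4 (Off by one): agent_id=NULL, no match -> dropped
  - ticket 5 (Race condition): agent_id=1 -> matches Beth
  - ticket 6 (Timeout error): agent_id=NULL, no match -> dropped
So 2 of 6 rows are dropped.

SQL:
SELECT a.title, b.name AS agent
FROM tickets a
INNER JOIN agents b ON a.agent_id = b.id

Result:
title          | agent
---------------+------
Slow page load | Frank
Stale cache    | Beth 
Wrong total    | Bob  
Race condition | Beth 


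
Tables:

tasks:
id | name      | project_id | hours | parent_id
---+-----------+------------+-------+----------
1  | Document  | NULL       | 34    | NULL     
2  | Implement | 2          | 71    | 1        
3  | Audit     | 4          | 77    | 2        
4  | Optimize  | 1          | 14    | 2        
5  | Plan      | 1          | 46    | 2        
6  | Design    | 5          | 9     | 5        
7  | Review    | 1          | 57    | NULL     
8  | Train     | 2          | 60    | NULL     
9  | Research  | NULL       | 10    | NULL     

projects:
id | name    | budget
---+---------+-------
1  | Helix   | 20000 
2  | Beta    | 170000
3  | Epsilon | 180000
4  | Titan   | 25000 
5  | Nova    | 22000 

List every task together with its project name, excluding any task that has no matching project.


INNER JOIN keeps only tasks rows whose project_id matches an id in projects. Walk through each task:
  - task 1 (Document): project_id=NULL, no match -> dropped
  - task 2 (Implement): project_id=2 -> matches Beta
  - task 3 (Audit): project_id=4 -> matches Titan
  - task 4 (Optimize): project_id=1 -> matches Helix
  - task 5 (Plan): project_id=1 -> matches Helix
  - task 6 (Design): project_id=5 -> matches Nova
  - task 7 (Review): project_id=1 -> matches Helix
  - task 8 (Train): project_id=2 -> matches Beta
  - task 9 (Research): project_id=NULL, no match -> dropped
So 2 of 9 rows are dropped.

SQL:
SELECT a.name, b.name AS project
FROM tasks a
INNER JOIN projects b ON a.project_id = b.id

Result:
name      | project
----------+--------
Implement | Beta   
Audit     | Titan  
Optimize  | Helix  
Plan      | Helix  
Design    | Nova   
Review    | Helix  
Train     | Beta   
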